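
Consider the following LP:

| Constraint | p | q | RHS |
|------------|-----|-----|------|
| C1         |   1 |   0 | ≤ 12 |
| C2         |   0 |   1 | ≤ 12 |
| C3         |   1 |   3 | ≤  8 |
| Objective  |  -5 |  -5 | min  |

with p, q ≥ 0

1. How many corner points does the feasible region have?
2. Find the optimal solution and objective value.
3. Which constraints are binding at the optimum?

1. 3
2. p = 8, q = 0, z = -40
3. C3, q ≥ 0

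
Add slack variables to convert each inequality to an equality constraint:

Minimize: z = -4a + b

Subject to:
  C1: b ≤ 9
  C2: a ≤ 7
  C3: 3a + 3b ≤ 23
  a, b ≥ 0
min z = -4a + b

s.t.
  b + s1 = 9
  a + s2 = 7
  3a + 3b + s3 = 23
  a, b, s1, s2, s3 ≥ 0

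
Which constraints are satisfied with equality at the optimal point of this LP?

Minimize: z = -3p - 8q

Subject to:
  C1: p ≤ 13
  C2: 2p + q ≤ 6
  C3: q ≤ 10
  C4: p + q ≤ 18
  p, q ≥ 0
Optimal: p = 0, q = 6
Slack at optimum:
  C1: slack = 13
  C2: slack = 0 (binding)
  C3: slack = 4
  C4: slack = 12
  p ≥ 0: p = 0 (binding)
  q ≥ 0: q = 6
Binding constraints: C2, p ≥ 0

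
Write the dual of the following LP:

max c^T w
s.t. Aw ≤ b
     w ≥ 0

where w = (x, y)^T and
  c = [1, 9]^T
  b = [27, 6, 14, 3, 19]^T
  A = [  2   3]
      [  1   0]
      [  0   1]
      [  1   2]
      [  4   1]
Minimize: z = 27y1 + 6y2 + 14y3 + 3y4 + 19y5

Subject to:
  C1: -2y1 - y2 - y4 - 4y5 ≤ -1
  C2: -3y1 - y3 - 2y4 - y5 ≤ -9
  y1, y2, y3, y4, y5 ≥ 0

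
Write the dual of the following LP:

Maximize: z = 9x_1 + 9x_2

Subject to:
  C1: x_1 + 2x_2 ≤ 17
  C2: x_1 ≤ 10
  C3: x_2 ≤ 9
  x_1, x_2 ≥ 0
Minimize: z = 17y1 + 10y2 + 9y3

Subject to:
  C1: -y1 - y2 ≤ -9
  C2: -2y1 - y3 ≤ -9
  y1, y2, y3 ≥ 0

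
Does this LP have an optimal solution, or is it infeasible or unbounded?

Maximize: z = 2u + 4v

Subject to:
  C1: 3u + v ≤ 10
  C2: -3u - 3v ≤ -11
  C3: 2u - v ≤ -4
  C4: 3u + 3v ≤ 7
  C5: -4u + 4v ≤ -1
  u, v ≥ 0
C4 requires 3u + 3v ≤ 7, while C2 (-3u - 3v ≤ -11) is equivalent to 3u + 3v ≥ 11. Together they would need 11 ≤ 3u + 3v ≤ 7, which is impossible since 11 > 7. No point satisfies all constraints.

Infeasible — the constraint set is empty.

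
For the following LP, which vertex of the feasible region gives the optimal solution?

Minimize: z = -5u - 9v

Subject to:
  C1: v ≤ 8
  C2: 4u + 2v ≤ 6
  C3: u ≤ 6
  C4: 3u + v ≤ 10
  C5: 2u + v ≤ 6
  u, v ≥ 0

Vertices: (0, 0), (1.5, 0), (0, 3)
Evaluating z = -5u - 9v at each vertex:
  (0, 0): z = 0
  (1.5, 0): z = -7.5
  (0, 3): z = -27

The smallest value is z = -27, attained at (0, 3).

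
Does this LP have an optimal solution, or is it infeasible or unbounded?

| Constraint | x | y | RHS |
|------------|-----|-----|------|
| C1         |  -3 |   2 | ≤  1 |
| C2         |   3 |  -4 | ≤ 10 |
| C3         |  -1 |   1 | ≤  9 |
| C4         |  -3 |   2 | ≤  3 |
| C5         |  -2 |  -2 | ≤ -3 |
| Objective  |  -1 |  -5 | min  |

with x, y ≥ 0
Feasible point: (1, 1) satisfies every constraint, so the LP is feasible.
Direction d = (1, 1): for each constraint row a, a·d ≤ 0 —
  (-3)(1) + (2)(1) = -1 ≤ 0
  (3)(1) + (-4)(1) = -1 ≤ 0
  (-1)(1) + (1)(1) = 0 ≤ 0
  (-3)(1) + (2)(1) = -1 ≤ 0
  (-2)(1) + (-2)(1) = -4 ≤ 0
and d ≥ 0, so (1, 1) + t·d stays feasible for every t ≥ 0. Along this ray z = -x - 5y changes by -6 per unit t, so z → −∞.

The LP is unbounded; z can be made arbitrarily small.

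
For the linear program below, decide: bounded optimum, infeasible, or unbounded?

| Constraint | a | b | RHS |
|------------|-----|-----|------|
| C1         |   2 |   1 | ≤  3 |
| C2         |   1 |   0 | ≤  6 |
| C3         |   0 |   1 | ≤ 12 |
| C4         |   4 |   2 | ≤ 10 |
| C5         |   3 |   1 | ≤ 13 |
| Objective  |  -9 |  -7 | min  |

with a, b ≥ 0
The point (0, 3) satisfies every constraint, so the LP is feasible; the constraints give a ≤ 6 and b ≤ 12, which with a, b ≥ 0 keep the feasible region inside a bounded box. A feasible, bounded LP attains a finite optimum at a vertex.

Feasible with finite optimum z* = -21 at (0, 3).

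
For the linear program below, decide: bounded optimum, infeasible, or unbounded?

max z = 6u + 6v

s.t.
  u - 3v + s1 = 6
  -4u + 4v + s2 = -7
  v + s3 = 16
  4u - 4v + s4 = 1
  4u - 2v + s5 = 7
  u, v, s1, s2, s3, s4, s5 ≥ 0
The row 4u - 4v + s4 = 1 with s4 ≥ 0 requires 4u - 4v ≤ 1, while the row -4u + 4v + s2 = -7 with s2 ≥ 0 is equivalent to 4u - 4v ≥ 7. Together they would need 7 ≤ 4u - 4v ≤ 1, which is impossible since 7 > 1. No point satisfies all constraints.

Infeasible — the constraint set is empty.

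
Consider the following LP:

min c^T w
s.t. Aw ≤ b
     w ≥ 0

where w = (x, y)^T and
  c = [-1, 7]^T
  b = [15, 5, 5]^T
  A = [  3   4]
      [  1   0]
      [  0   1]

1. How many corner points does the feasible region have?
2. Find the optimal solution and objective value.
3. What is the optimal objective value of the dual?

1. 3
2. x = 5, y = 0, z = -5
3. -5 (by strong duality, equal to the primal optimum)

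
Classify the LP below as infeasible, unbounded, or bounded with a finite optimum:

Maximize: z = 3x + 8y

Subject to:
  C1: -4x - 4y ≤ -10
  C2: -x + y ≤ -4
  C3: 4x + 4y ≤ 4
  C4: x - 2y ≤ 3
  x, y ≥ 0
C3 requires 4x + 4y ≤ 4, while C1 (-4x - 4y ≤ -10) is equivalent to 4x + 4y ≥ 10. Together they would need 10 ≤ 4x + 4y ≤ 4, which is impossible since 10 > 4. No point satisfies all constraints.

Infeasible — the constraint set is empty.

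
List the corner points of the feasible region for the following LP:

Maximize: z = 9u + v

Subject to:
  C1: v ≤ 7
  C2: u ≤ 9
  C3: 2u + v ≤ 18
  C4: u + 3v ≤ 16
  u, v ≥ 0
Each vertex is the intersection of two constraint boundaries that also satisfies all remaining constraints:
  u = 0 and v = 0 → (0, 0)
  u = 9 and 2u + v = 18 → (9, 0)
  2u + v = 18 and u + 3v = 16 → (7.6, 2.8)
  u + 3v = 16 and u = 0 → (0, 5.333)

Vertices: (0, 0), (9, 0), (7.6, 2.8), (0, 5.333)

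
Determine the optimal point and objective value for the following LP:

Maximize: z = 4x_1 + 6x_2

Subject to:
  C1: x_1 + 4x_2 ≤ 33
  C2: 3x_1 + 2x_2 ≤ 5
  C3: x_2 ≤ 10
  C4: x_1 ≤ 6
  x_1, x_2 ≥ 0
Each vertex is the intersection of two constraint boundaries that also satisfies all remaining constraints:
  x_1 = 0 and x_2 = 0 → (0, 0)
  3x_1 + 2x_2 = 5 and x_2 = 0 → (1.667, 0)
  3x_1 + 2x_2 = 5 and x_1 = 0 → (0, 2.5)

Evaluating z = 4x_1 + 6x_2 at each vertex:
  (0, 0): z = 0
  (1.667, 0): z = 6.667
  (0, 2.5): z = 15

The maximum is at (0, 2.5) with z = 15.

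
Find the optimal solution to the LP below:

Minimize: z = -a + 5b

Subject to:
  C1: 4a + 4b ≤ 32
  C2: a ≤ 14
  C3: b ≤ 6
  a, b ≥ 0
Each vertex is the intersection of two constraint boundaries that also satisfies all remaining constraints:
  a = 0 and b = 0 → (0, 0)
  4a + 4b = 32 and b = 0 → (8, 0)
  4a + 4b = 32 and b = 6 → (2, 6)
  b = 6 and a = 0 → (0, 6)

Evaluating z = -a + 5b at each vertex:
  (0, 0): z = 0
  (8, 0): z = -8
  (2, 6): z = 28
  (0, 6): z = 30

The minimum is at (8, 0) with z = -8.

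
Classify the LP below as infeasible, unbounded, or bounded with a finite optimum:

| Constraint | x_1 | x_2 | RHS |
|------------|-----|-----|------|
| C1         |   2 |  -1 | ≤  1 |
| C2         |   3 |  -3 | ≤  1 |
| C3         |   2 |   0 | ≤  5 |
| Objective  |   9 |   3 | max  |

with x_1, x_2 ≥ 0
Feasible point: (0, 0) satisfies every constraint, so the LP is feasible.
Direction d = (0, 1): for each constraint row a, a·d ≤ 0 —
  (2)(0) + (-1)(1) = -1 ≤ 0
  (3)(0) + (-3)(1) = -3 ≤ 0
  (2)(0) + (0)(1) = 0 ≤ 0
and d ≥ 0, so (0, 0) + t·d stays feasible for every t ≥ 0. Along this ray z = 9x_1 + 3x_2 changes by 3 per unit t, so z → +∞.

Unbounded: there is a feasible ray along which z → +∞.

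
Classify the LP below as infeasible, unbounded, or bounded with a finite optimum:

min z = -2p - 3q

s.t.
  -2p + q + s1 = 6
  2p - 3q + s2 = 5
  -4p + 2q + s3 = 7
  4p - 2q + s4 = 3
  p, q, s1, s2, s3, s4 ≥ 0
Feasible point: (0, 0) satisfies every constraint, so the LP is feasible.
Direction d = (1, 2): for each constraint row a, a·d ≤ 0 —
  (-2)(1) + (1)(2) = 0 ≤ 0
  (2)(1) + (-3)(2) = -4 ≤ 0
  (-4)(1) + (2)(2) = 0 ≤ 0
  (4)(1) + (-2)(2) = 0 ≤ 0
and d ≥ 0, so (0, 0) + t·d stays feasible for every t ≥ 0. Along this ray z = -2p - 3q changes by -8 per unit t, so z → −∞.

Unbounded — the objective can decrease without bound over the feasible region.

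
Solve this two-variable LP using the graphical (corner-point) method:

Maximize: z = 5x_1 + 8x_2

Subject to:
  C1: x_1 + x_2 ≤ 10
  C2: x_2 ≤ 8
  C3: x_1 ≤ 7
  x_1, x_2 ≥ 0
Each vertex is the intersection of two constraint boundaries that also satisfies all remaining constraints:
  x_1 = 0 and x_2 = 0 → (0, 0)
  x_1 = 7 and x_2 = 0 → (7, 0)
  x_1 + x_2 = 10 and x_1 = 7 → (7, 3)
  x_1 + x_2 = 10 and x_2 = 8 → (2, 8)
  x_2 = 8 and x_1 = 0 → (0, 8)

Evaluating z = 5x_1 + 8x_2 at each vertex:
  (0, 0): z = 0
  (7, 0): z = 35
  (7, 3): z = 59
  (2, 8): z = 74
  (0, 8): z = 64

The maximum is at (2, 8) with z = 74.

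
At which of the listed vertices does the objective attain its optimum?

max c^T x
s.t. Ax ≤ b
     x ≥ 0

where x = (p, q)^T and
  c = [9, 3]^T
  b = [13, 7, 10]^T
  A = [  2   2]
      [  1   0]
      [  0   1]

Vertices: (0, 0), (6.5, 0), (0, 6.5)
Evaluating z = 9p + 3q at each vertex:
  (0, 0): z = 0
  (6.5, 0): z = 58.5
  (0, 6.5): z = 19.5

The largest value is z = 58.5, attained at (6.5, 0).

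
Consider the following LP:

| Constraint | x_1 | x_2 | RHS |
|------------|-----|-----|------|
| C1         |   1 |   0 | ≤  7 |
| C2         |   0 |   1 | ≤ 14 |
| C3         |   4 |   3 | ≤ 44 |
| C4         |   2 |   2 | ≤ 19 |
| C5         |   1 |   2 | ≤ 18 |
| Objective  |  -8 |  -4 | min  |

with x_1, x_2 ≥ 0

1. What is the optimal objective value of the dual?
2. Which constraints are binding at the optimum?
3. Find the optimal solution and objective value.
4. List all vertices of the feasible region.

1. -66 (by strong duality, equal to the primal optimum)
2. C1, C4
3. x_1 = 7, x_2 = 2.5, z = -66
4. (0, 0), (7, 0), (7, 2.5), (1, 8.5), (0, 9)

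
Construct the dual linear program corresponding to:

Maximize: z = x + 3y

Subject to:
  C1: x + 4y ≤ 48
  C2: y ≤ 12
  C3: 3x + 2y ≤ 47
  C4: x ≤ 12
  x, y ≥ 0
Minimize: z = 48y1 + 12y2 + 47y3 + 12y4

Subject to:
  C1: -y1 - 3y3 - y4 ≤ -1
  C2: -4y1 - y2 - 2y3 ≤ -3
  y1, y2, y3, y4 ≥ 0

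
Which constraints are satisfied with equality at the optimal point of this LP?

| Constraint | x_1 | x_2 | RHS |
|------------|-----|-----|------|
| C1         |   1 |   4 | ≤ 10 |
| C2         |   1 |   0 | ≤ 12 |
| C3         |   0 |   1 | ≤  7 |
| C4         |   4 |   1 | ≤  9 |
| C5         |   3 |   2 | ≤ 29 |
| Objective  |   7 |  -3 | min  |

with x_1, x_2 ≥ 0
Optimal: x_1 = 0, x_2 = 2.5
Binding: C1, x_1 ≥ 0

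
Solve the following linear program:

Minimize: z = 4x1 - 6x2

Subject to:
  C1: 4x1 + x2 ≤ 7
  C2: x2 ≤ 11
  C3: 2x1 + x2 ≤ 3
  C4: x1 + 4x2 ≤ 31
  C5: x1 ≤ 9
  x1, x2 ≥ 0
x1 = 0, x2 = 3, z = -18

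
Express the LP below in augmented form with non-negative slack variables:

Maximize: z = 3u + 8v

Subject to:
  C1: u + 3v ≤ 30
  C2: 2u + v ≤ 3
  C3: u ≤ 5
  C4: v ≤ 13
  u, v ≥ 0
max z = 3u + 8v

s.t.
  u + 3v + s1 = 30
  2u + v + s2 = 3
  u + s3 = 5
  v + s4 = 13
  u, v, s1, s2, s3, s4 ≥ 0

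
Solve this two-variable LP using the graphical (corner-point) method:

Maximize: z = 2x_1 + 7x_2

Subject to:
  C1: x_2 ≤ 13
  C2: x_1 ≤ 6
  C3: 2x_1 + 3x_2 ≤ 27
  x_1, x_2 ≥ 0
Each vertex is the intersection of two constraint boundaries that also satisfies all remaining constraints:
  x_1 = 0 and x_2 = 0 → (0, 0)
  x_1 = 6 and x_2 = 0 → (6, 0)
  x_1 = 6 and 2x_1 + 3x_2 = 27 → (6, 5)
  2x_1 + 3x_2 = 27 and x_1 = 0 → (0, 9)

Evaluating z = 2x_1 + 7x_2 at each vertex:
  (0, 0): z = 0
  (6, 0): z = 12
  (6, 5): z = 47
  (0, 9): z = 63

The maximum is at (0, 9) with z = 63.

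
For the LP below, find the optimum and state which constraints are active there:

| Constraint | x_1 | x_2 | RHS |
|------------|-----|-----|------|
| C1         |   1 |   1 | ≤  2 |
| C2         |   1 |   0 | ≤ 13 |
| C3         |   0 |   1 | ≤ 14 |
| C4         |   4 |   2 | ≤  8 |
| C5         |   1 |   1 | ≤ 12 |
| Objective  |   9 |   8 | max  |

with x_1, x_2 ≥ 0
Optimal: x_1 = 2, x_2 = 0
Binding: C1, C4, x_2 ≥ 0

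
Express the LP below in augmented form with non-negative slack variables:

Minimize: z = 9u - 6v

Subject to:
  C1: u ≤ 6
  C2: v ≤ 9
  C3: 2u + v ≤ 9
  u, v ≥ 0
min z = 9u - 6v

s.t.
  u + s1 = 6
  v + s2 = 9
  2u + v + s3 = 9
  u, v, s1, s2, s3 ≥ 0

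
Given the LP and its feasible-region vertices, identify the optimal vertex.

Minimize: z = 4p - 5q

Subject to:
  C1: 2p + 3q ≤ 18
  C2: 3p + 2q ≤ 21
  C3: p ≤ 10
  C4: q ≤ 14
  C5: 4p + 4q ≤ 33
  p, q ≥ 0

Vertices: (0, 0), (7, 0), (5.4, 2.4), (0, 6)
Evaluating z = 4p - 5q at each vertex:
  (0, 0): z = 0
  (7, 0): z = 28
  (5.4, 2.4): z = 9.6
  (0, 6): z = -30

The smallest value is z = -30, attained at (0, 6).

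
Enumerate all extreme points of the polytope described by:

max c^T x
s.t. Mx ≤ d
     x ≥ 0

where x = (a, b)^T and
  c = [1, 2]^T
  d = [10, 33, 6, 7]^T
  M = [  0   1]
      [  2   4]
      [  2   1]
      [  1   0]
Each vertex is the intersection of two constraint boundaries that also satisfies all remaining constraints:
  a = 0 and b = 0 → (0, 0)
  2a + b = 6 and b = 0 → (3, 0)
  2a + b = 6 and a = 0 → (0, 6)

Vertices: (0, 0), (3, 0), (0, 6)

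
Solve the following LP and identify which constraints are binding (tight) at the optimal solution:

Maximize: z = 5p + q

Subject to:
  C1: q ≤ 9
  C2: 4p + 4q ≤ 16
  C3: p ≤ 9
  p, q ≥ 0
Optimal: p = 4, q = 0
Binding: C2, q ≥ 0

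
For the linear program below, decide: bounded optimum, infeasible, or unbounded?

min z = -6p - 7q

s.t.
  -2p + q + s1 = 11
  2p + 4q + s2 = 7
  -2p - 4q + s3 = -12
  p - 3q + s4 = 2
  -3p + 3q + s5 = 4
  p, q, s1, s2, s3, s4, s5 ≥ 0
The row 2p + 4q + s2 = 7 with s2 ≥ 0 requires 2p + 4q ≤ 7, while the row -2p - 4q + s3 = -12 with s3 ≥ 0 is equivalent to 2p + 4q ≥ 12. Together they would need 12 ≤ 2p + 4q ≤ 7, which is impossible since 12 > 7. No point satisfies all constraints.

The feasible region is empty; the LP is infeasible.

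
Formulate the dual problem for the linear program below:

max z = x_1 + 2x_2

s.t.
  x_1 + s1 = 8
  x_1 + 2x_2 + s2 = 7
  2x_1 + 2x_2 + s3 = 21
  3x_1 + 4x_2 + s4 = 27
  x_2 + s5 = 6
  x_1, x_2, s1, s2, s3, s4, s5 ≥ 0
Minimize: z = 8y1 + 7y2 + 21y3 + 27y4 + 6y5

Subject to:
  C1: -y1 - y2 - 2y3 - 3y4 ≤ -1
  C2: -2y2 - 2y3 - 4y4 - y5 ≤ -2
  y1, y2, y3, y4, y5 ≥ 0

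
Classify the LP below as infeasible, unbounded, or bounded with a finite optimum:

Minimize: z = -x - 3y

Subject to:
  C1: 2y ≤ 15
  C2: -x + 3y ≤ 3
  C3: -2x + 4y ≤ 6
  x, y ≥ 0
Feasible point: (0, 0) satisfies every constraint, so the LP is feasible.
Direction d = (1, 0): for each constraint row a, a·d ≤ 0 —
  (0)(1) + (2)(0) = 0 ≤ 0
  (-1)(1) + (3)(0) = -1 ≤ 0
  (-2)(1) + (4)(0) = -2 ≤ 0
and d ≥ 0, so (0, 0) + t·d stays feasible for every t ≥ 0. Along this ray z = -x - 3y changes by -1 per unit t, so z → −∞.

Unbounded: there is a feasible ray along which z → −∞.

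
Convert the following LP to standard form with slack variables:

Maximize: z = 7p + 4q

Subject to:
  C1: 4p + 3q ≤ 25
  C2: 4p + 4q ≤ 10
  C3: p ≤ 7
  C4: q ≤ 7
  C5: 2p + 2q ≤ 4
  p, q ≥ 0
max z = 7p + 4q

s.t.
  4p + 3q + s1 = 25
  4p + 4q + s2 = 10
  p + s3 = 7
  q + s4 = 7
  2p + 2q + s5 = 4
  p, q, s1, s2, s3, s4, s5 ≥ 0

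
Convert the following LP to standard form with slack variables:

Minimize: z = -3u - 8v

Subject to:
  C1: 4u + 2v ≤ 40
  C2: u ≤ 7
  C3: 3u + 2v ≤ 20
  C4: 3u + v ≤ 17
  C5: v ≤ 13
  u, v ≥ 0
min z = -3u - 8v

s.t.
  4u + 2v + s1 = 40
  u + s2 = 7
  3u + 2v + s3 = 20
  3u + v + s4 = 17
  v + s5 = 13
  u, v, s1, s2, s3, s4, s5 ≥ 0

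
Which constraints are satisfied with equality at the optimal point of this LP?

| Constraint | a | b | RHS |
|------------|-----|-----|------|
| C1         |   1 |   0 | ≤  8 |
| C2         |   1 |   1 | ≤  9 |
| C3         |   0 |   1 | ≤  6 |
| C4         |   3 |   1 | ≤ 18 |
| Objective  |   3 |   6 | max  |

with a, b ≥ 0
Optimal: a = 3, b = 6
Binding: C2, C3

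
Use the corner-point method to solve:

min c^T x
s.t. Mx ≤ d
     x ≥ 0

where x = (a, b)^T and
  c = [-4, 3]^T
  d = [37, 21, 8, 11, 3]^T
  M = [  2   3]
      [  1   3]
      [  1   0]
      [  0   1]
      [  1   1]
Each vertex is the intersection of two constraint boundaries that also satisfies all remaining constraints:
  a = 0 and b = 0 → (0, 0)
  a + b = 3 and b = 0 → (3, 0)
  a + b = 3 and a = 0 → (0, 3)

Evaluating z = -4a + 3b at each vertex:
  (0, 0): z = 0
  (3, 0): z = -12
  (0, 3): z = 9

The minimum is at (3, 0) with z = -12.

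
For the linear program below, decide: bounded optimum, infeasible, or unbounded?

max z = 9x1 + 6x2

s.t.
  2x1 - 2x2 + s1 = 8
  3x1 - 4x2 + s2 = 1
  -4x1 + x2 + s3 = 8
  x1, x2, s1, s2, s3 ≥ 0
Feasible point: (0, 0) satisfies every constraint, so the LP is feasible.
Direction d = (1, 1): for each constraint row a, a·d ≤ 0 —
  (2)(1) + (-2)(1) = 0 ≤ 0
  (3)(1) + (-4)(1) = -1 ≤ 0
  (-4)(1) + (1)(1) = -3 ≤ 0
and d ≥ 0, so (0, 0) + t·d stays feasible for every t ≥ 0. Along this ray z = 9x1 + 6x2 changes by 15 per unit t, so z → +∞.

Unbounded — the objective can increase without bound over the feasible region.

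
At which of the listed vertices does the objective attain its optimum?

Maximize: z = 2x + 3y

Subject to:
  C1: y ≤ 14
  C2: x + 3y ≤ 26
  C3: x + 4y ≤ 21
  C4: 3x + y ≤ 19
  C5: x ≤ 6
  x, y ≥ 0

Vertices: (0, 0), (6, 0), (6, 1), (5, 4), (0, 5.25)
Evaluating z = 2x + 3y at each vertex:
  (0, 0): z = 0
  (6, 0): z = 12
  (6, 1): z = 15
  (5, 4): z = 22
  (0, 5.25): z = 15.75

The largest value is z = 22, attained at (5, 4).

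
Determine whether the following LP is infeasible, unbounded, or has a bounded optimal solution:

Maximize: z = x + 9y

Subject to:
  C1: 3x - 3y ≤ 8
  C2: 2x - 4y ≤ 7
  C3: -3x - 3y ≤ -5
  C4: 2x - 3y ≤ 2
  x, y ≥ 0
Feasible point: (0, 2) satisfies every constraint, so the LP is feasible.
Direction d = (0, 1): for each constraint row a, a·d ≤ 0 —
  (3)(0) + (-3)(1) = -3 ≤ 0
  (2)(0) + (-4)(1) = -4 ≤ 0
  (-3)(0) + (-3)(1) = -3 ≤ 0
  (2)(0) + (-3)(1) = -3 ≤ 0
and d ≥ 0, so (0, 2) + t·d stays feasible for every t ≥ 0. Along this ray z = x + 9y changes by 9 per unit t, so z → +∞.

Unbounded: there is a feasible ray along which z → +∞.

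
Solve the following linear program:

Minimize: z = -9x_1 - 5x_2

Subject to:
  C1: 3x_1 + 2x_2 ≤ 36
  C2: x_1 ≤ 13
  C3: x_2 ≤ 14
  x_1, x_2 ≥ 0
Each vertex is the intersection of two constraint boundaries that also satisfies all remaining constraints:
  x_1 = 0 and x_2 = 0 → (0, 0)
  3x_1 + 2x_2 = 36 and x_2 = 0 → (12, 0)
  3x_1 + 2x_2 = 36 and x_2 = 14 → (2.667, 14)
  x_2 = 14 and x_1 = 0 → (0, 14)

Evaluating z = -9x_1 - 5x_2 at each vertex:
  (0, 0): z = 0
  (12, 0): z = -108
  (2.667, 14): z = -94
  (0, 14): z = -70

The minimum is at (12, 0) with z = -108.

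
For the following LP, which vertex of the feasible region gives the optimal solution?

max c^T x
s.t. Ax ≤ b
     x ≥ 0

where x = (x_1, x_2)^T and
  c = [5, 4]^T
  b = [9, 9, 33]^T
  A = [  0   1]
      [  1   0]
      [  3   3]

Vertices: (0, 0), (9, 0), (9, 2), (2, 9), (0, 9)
Evaluating z = 5x_1 + 4x_2 at each vertex:
  (0, 0): z = 0
  (9, 0): z = 45
  (9, 2): z = 53
  (2, 9): z = 46
  (0, 9): z = 36

The largest value is z = 53, attained at (9, 2).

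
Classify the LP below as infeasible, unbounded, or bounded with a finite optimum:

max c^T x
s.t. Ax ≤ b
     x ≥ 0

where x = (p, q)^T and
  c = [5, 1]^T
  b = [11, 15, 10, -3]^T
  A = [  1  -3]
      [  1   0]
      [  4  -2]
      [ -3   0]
Feasible point: (1, 0) satisfies every constraint, so the LP is feasible.
Direction d = (0, 1): for each constraint row a, a·d ≤ 0 —
  (1)(0) + (-3)(1) = -3 ≤ 0
  (1)(0) + (0)(1) = 0 ≤ 0
  (4)(0) + (-2)(1) = -2 ≤ 0
  (-3)(0) + (0)(1) = 0 ≤ 0
and d ≥ 0, so (1, 0) + t·d stays feasible for every t ≥ 0. Along this ray z = 5p + q changes by 1 per unit t, so z → +∞.

Unbounded — the objective can increase without bound over the feasible region.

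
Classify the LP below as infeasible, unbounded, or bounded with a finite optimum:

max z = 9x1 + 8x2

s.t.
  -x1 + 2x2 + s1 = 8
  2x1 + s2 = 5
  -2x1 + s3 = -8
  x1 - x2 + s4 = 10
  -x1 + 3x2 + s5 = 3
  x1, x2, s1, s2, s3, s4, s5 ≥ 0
The row 2x1 + s2 = 5 with s2 ≥ 0 requires 2x1 ≤ 5, while the row -2x1 + s3 = -8 with s3 ≥ 0 is equivalent to 2x1 ≥ 8. Together they would need 8 ≤ 2x1 ≤ 5, which is impossible since 8 > 5. No point satisfies all constraints.

Infeasible — the constraint set is empty.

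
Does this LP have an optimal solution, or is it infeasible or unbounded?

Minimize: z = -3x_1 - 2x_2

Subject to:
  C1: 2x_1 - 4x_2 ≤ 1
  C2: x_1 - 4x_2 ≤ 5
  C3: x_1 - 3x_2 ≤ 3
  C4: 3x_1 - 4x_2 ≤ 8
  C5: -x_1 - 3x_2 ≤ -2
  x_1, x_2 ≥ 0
Feasible point: (0, 1) satisfies every constraint, so the LP is feasible.
Direction d = (0, 1): for each constraint row a, a·d ≤ 0 —
  (2)(0) + (-4)(1) = -4 ≤ 0
  (1)(0) + (-4)(1) = -4 ≤ 0
  (1)(0) + (-3)(1) = -3 ≤ 0
  (3)(0) + (-4)(1) = -4 ≤ 0
  (-1)(0) + (-3)(1) = -3 ≤ 0
and d ≥ 0, so (0, 1) + t·d stays feasible for every t ≥ 0. Along this ray z = -3x_1 - 2x_2 changes by -2 per unit t, so z → −∞.

The LP is unbounded; z can be made arbitrarily small.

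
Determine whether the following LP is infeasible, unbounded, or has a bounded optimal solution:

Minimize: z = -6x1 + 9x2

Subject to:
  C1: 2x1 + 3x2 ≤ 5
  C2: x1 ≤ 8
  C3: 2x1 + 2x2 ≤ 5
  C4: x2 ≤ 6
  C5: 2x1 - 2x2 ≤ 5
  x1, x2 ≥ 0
The point (2.5, 0) satisfies every constraint, so the LP is feasible; the constraints give x1 ≤ 8 and x2 ≤ 6, which with x1, x2 ≥ 0 keep the feasible region inside a bounded box. A feasible, bounded LP attains a finite optimum at a vertex.

Bounded optimum: z* = -15 at (2.5, 0).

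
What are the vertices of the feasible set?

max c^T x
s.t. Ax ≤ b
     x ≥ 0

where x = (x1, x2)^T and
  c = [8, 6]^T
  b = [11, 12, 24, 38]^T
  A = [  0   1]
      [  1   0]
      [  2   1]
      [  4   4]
Each vertex is the intersection of two constraint boundaries that also satisfies all remaining constraints:
  x1 = 0 and x2 = 0 → (0, 0)
  4x1 + 4x2 = 38 and x2 = 0 → (9.5, 0)
  4x1 + 4x2 = 38 and x1 = 0 → (0, 9.5)

Vertices: (0, 0), (9.5, 0), (0, 9.5)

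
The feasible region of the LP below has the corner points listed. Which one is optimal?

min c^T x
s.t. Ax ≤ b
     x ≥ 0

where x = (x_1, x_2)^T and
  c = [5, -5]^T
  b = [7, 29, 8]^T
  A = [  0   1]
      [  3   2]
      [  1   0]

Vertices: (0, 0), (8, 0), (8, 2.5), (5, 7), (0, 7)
Evaluating z = 5x_1 - 5x_2 at each vertex:
  (0, 0): z = 0
  (8, 0): z = 40
  (8, 2.5): z = 27.5
  (5, 7): z = -10
  (0, 7): z = -35

The smallest value is z = -35, attained at (0, 7).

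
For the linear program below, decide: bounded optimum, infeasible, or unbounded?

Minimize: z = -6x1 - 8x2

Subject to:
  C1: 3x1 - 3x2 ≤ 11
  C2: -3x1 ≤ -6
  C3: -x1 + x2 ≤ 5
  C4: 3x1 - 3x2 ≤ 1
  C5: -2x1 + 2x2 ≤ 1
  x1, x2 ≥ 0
Feasible point: (2, 2) satisfies every constraint, so the LP is feasible.
Direction d = (1, 1): for each constraint row a, a·d ≤ 0 —
  (3)(1) + (-3)(1) = 0 ≤ 0
  (-3)(1) + (0)(1) = -3 ≤ 0
  (-1)(1) + (1)(1) = 0 ≤ 0
  (3)(1) + (-3)(1) = 0 ≤ 0
  (-2)(1) + (2)(1) = 0 ≤ 0
and d ≥ 0, so (2, 2) + t·d stays feasible for every t ≥ 0. Along this ray z = -6x1 - 8x2 changes by -14 per unit t, so z → −∞.

Unbounded: there is a feasible ray along which z → −∞.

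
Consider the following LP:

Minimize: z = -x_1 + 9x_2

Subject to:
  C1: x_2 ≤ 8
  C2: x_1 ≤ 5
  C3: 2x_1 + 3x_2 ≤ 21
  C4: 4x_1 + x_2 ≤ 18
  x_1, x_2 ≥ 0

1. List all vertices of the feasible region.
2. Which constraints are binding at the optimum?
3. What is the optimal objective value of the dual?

1. (0, 0), (4.5, 0), (3.3, 4.8), (0, 7)
2. C4, x_2 ≥ 0
3. -4.5 (by strong duality, equal to the primal optimum)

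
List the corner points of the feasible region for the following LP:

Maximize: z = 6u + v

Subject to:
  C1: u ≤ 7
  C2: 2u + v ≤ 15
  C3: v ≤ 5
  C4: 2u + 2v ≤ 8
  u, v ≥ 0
Each vertex is the intersection of two constraint boundaries that also satisfies all remaining constraints:
  u = 0 and v = 0 → (0, 0)
  2u + 2v = 8 and v = 0 → (4, 0)
  2u + 2v = 8 and u = 0 → (0, 4)

Vertices: (0, 0), (4, 0), (0, 4)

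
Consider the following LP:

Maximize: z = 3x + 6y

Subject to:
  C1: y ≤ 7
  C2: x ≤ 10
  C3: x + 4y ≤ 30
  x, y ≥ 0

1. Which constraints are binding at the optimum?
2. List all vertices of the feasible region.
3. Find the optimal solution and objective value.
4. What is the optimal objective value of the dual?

1. C2, C3
2. (0, 0), (10, 0), (10, 5), (2, 7), (0, 7)
3. x = 10, y = 5, z = 60
4. 60 (by strong duality, equal to the primal optimum)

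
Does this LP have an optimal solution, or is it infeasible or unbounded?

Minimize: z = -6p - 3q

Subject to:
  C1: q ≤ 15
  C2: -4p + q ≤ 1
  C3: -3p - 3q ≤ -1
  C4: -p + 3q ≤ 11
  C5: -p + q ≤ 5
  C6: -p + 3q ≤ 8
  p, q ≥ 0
Feasible point: (0, 1) satisfies every constraint, so the LP is feasible.
Direction d = (1, 0): for each constraint row a, a·d ≤ 0 —
  (0)(1) + (1)(0) = 0 ≤ 0
  (-4)(1) + (1)(0) = -4 ≤ 0
  (-3)(1) + (-3)(0) = -3 ≤ 0
  (-1)(1) + (3)(0) = -1 ≤ 0
  (-1)(1) + (1)(0) = -1 ≤ 0
  (-1)(1) + (3)(0) = -1 ≤ 0
and d ≥ 0, so (0, 1) + t·d stays feasible for every t ≥ 0. Along this ray z = -6p - 3q changes by -6 per unit t, so z → −∞.

The LP is unbounded; z can be made arbitrarily small.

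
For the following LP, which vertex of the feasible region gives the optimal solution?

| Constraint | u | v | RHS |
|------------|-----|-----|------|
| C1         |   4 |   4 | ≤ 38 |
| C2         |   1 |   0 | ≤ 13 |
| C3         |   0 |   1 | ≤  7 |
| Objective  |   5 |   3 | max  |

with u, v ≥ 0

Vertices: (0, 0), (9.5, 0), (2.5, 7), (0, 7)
Evaluating z = 5u + 3v at each vertex:
  (0, 0): z = 0
  (9.5, 0): z = 47.5
  (2.5, 7): z = 33.5
  (0, 7): z = 21

The largest value is z = 47.5, attained at (9.5, 0).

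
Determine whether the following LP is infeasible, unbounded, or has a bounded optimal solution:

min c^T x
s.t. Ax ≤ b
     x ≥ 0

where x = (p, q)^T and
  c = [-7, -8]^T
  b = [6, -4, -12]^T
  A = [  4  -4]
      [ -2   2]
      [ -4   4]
One constraint requires 4p - 4q ≤ 6, while the constraint -4p + 4q ≤ -12 is equivalent to 4p - 4q ≥ 12. Together they would need 12 ≤ 4p - 4q ≤ 6, which is impossible since 12 > 6. No point satisfies all constraints.

The feasible region is empty; the LP is infeasible.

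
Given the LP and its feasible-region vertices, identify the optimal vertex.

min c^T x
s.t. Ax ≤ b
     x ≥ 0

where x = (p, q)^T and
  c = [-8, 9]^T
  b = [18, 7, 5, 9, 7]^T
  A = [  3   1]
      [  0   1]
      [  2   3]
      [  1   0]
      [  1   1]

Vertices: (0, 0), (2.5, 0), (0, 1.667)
Evaluating z = -8p + 9q at each vertex:
  (0, 0): z = 0
  (2.5, 0): z = -20
  (0, 1.667): z = 15

The smallest value is z = -20, attained at (2.5, 0).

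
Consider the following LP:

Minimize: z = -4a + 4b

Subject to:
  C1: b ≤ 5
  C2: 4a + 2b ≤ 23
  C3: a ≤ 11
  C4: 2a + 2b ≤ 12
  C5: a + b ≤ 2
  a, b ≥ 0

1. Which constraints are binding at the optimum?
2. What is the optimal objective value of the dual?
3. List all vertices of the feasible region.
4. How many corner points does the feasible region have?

1. C5, b ≥ 0
2. -8 (by strong duality, equal to the primal optimum)
3. (0, 0), (2, 0), (0, 2)
4. 3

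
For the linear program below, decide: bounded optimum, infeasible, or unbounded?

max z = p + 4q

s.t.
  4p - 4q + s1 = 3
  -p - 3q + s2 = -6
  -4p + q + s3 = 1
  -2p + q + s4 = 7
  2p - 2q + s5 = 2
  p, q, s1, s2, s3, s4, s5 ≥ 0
Feasible point: (1, 2) satisfies every constraint, so the LP is feasible.
Direction d = (1, 1): for each constraint row a, a·d ≤ 0 —
  (4)(1) + (-4)(1) = 0 ≤ 0
  (-1)(1) + (-3)(1) = -4 ≤ 0
  (-4)(1) + (1)(1) = -3 ≤ 0
  (-2)(1) + (1)(1) = -1 ≤ 0
  (2)(1) + (-2)(1) = 0 ≤ 0
and d ≥ 0, so (1, 2) + t·d stays feasible for every t ≥ 0. Along this ray z = p + 4q changes by 5 per unit t, so z → +∞.

Unbounded: there is a feasible ray along which z → +∞.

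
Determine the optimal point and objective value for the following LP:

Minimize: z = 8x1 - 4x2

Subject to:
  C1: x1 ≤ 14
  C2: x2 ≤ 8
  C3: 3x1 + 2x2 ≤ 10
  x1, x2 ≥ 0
x1 = 0, x2 = 5, z = -20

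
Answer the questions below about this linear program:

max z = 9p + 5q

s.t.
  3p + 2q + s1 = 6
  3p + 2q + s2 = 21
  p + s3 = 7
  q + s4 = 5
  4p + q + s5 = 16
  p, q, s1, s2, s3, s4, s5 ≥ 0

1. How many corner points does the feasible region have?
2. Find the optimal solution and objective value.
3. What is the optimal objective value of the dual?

1. 3
2. p = 2, q = 0, z = 18
3. 18 (by strong duality, equal to the primal optimum)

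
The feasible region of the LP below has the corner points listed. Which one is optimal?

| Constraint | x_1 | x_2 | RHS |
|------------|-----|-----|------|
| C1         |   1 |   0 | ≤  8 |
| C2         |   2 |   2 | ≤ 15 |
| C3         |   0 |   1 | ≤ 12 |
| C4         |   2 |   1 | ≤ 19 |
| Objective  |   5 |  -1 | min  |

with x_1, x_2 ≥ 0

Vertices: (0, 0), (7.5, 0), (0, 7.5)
(0, 7.5) with z = -7.5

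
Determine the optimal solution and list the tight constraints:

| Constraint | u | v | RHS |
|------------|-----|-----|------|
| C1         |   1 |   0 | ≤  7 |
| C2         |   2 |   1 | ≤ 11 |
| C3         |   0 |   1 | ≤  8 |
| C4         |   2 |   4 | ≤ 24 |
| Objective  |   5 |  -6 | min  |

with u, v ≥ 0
Optimal: u = 0, v = 6
Slack at optimum:
  C1: slack = 7
  C2: slack = 5
  C3: slack = 2
  C4: slack = 0 (binding)
  u ≥ 0: u = 0 (binding)
  v ≥ 0: v = 6
Binding constraints: C4, u ≥ 0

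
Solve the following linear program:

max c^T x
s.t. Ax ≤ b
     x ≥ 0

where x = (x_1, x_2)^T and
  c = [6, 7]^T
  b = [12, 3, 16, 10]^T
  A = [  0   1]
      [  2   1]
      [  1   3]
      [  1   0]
x_1 = 0, x_2 = 3, z = 21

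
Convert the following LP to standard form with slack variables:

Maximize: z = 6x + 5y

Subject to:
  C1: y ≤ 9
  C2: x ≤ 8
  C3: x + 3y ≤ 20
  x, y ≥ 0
max z = 6x + 5y

s.t.
  y + s1 = 9
  x + s2 = 8
  x + 3y + s3 = 20
  x, y, s1, s2, s3 ≥ 0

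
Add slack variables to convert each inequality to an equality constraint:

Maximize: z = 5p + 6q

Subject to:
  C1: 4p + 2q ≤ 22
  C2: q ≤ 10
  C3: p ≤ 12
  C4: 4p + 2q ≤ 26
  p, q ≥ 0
max z = 5p + 6q

s.t.
  4p + 2q + s1 = 22
  q + s2 = 10
  p + s3 = 12
  4p + 2q + s4 = 26
  p, q, s1, s2, s3, s4 ≥ 0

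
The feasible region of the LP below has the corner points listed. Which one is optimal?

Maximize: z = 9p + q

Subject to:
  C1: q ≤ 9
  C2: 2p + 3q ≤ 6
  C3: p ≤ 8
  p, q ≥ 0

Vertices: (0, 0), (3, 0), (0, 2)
(3, 0) with z = 27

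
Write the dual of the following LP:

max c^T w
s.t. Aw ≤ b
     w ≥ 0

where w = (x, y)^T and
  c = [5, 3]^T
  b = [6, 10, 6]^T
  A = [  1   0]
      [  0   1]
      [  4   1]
Minimize: z = 6y1 + 10y2 + 6y3

Subject to:
  C1: -y1 - 4y3 ≤ -5
  C2: -y2 - y3 ≤ -3
  y1, y2, y3 ≥ 0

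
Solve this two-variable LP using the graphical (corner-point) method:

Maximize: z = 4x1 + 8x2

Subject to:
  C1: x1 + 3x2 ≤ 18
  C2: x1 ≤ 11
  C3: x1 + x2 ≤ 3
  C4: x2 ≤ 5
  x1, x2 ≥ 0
x1 = 0, x2 = 3, z = 24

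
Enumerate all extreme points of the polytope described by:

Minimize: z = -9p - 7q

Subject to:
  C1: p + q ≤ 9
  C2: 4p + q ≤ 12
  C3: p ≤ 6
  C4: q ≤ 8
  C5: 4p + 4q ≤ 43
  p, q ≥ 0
Each vertex is the intersection of two constraint boundaries that also satisfies all remaining constraints:
  p = 0 and q = 0 → (0, 0)
  4p + q = 12 and q = 0 → (3, 0)
  p + q = 9 and 4p + q = 12 → (1, 8)
  q = 8 and p = 0 → (0, 8)

Vertices: (0, 0), (3, 0), (1, 8), (0, 8)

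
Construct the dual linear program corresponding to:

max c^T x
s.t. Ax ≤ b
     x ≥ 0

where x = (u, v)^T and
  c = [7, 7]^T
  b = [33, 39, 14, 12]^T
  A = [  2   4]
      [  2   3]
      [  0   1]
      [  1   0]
Minimize: z = 33y1 + 39y2 + 14y3 + 12y4

Subject to:
  C1: -2y1 - 2y2 - y4 ≤ -7
  C2: -4y1 - 3y2 - y3 ≤ -7
  y1, y2, y3, y4 ≥ 0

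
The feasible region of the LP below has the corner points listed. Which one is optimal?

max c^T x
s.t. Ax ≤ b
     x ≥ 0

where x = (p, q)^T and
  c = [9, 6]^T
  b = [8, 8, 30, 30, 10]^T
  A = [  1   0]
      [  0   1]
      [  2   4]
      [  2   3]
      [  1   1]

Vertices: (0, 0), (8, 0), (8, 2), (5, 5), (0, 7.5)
(8, 2) with z = 84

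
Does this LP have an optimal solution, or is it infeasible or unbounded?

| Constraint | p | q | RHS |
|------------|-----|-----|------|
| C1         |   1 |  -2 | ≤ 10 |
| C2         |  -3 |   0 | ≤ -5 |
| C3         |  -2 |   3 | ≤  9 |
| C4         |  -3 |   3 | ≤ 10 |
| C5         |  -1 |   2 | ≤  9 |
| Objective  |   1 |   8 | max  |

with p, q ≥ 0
Feasible point: (2, 0) satisfies every constraint, so the LP is feasible.
Direction d = (2, 1): for each constraint row a, a·d ≤ 0 —
  (1)(2) + (-2)(1) = 0 ≤ 0
  (-3)(2) + (0)(1) = -6 ≤ 0
  (-2)(2) + (3)(1) = -1 ≤ 0
  (-3)(2) + (3)(1) = -3 ≤ 0
  (-1)(2) + (2)(1) = 0 ≤ 0
and d ≥ 0, so (2, 0) + t·d stays feasible for every t ≥ 0. Along this ray z = p + 8q changes by 10 per unit t, so z → +∞.

Unbounded: there is a feasible ray along which z → +∞.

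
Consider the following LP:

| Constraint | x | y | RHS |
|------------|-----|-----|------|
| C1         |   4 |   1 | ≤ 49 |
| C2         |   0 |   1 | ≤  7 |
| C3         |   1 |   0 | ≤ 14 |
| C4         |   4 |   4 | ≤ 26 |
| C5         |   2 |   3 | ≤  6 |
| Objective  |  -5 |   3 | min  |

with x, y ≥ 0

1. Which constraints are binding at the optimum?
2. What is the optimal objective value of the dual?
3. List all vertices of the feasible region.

1. C5, y ≥ 0
2. -15 (by strong duality, equal to the primal optimum)
3. (0, 0), (3, 0), (0, 2)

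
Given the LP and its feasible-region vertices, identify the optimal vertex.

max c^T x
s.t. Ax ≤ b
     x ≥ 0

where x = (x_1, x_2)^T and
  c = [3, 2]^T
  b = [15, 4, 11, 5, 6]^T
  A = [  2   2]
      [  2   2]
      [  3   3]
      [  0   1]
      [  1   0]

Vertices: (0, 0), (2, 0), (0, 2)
(2, 0) with z = 6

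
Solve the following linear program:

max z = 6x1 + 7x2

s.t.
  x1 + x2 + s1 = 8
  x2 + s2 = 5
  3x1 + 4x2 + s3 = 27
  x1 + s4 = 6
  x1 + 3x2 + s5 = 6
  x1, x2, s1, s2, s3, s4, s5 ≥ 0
Each vertex is the intersection of two constraint boundaries that also satisfies all remaining constraints:
  x1 = 0 and x2 = 0 → (0, 0)
  x1 = 6 and x1 + 3x2 = 6 → (6, 0)
  x1 + 3x2 = 6 and x1 = 0 → (0, 2)

Evaluating z = 6x1 + 7x2 at each vertex:
  (0, 0): z = 0
  (6, 0): z = 36
  (0, 2): z = 14

The maximum is at (6, 0) with z = 36.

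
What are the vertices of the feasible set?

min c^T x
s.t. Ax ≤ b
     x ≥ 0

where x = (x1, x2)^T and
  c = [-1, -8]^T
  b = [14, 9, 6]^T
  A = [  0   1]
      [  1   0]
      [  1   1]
Each vertex is the intersection of two constraint boundaries that also satisfies all remaining constraints:
  x1 = 0 and x2 = 0 → (0, 0)
  x1 + x2 = 6 and x2 = 0 → (6, 0)
  x1 + x2 = 6 and x1 = 0 → (0, 6)

Vertices: (0, 0), (6, 0), (0, 6)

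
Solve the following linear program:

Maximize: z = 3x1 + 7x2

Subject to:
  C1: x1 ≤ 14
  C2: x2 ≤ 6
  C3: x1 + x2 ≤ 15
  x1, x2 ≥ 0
Each vertex is the intersection of two constraint boundaries that also satisfies all remaining constraints:
  x1 = 0 and x2 = 0 → (0, 0)
  x1 = 14 and x2 = 0 → (14, 0)
  x1 = 14 and x1 + x2 = 15 → (14, 1)
  x2 = 6 and x1 + x2 = 15 → (9, 6)
  x2 = 6 and x1 = 0 → (0, 6)

Evaluating z = 3x1 + 7x2 at each vertex:
  (0, 0): z = 0
  (14, 0): z = 42
  (14, 1): z = 49
  (9, 6): z = 69
  (0, 6): z = 42

The maximum is at (9, 6) with z = 69.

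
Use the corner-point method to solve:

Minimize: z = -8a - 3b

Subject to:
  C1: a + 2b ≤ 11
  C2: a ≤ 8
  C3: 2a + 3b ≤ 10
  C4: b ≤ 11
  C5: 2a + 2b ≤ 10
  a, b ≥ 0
Each vertex is the intersection of two constraint boundaries that also satisfies all remaining constraints:
  a = 0 and b = 0 → (0, 0)
  2a + 3b = 10 and 2a + 2b = 10 → (5, 0)
  2a + 3b = 10 and a = 0 → (0, 3.333)

Evaluating z = -8a - 3b at each vertex:
  (0, 0): z = 0
  (5, 0): z = -40
  (0, 3.333): z = -10

The minimum is at (5, 0) with z = -40.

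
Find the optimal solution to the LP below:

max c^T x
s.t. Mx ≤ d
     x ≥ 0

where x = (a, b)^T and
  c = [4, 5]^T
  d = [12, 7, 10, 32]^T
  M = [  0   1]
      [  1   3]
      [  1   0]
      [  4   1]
a = 7, b = 0, z = 28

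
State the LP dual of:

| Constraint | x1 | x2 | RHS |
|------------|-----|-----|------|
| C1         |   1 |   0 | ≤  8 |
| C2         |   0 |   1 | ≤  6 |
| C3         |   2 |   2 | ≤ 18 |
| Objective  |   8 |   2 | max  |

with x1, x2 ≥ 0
Minimize: z = 8y1 + 6y2 + 18y3

Subject to:
  C1: -y1 - 2y3 ≤ -8
  C2: -y2 - 2y3 ≤ -2
  y1, y2, y3 ≥ 0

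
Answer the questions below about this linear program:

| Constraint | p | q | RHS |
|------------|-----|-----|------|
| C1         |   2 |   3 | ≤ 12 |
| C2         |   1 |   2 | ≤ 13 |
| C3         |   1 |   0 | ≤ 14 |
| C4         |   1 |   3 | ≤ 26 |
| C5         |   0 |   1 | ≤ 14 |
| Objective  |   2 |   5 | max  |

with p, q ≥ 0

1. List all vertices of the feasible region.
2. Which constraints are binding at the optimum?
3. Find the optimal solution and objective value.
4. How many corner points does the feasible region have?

1. (0, 0), (6, 0), (0, 4)
2. C1, p ≥ 0
3. p = 0, q = 4, z = 20
4. 3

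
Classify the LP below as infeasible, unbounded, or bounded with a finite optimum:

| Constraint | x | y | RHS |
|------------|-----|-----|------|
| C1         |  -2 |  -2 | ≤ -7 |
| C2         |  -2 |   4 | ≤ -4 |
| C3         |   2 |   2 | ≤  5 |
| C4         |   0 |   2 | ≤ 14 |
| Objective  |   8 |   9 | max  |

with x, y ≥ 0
C3 requires 2x + 2y ≤ 5, while C1 (-2x - 2y ≤ -7) is equivalent to 2x + 2y ≥ 7. Together they would need 7 ≤ 2x + 2y ≤ 5, which is impossible since 7 > 5. No point satisfies all constraints.

Infeasible — the constraint set is empty.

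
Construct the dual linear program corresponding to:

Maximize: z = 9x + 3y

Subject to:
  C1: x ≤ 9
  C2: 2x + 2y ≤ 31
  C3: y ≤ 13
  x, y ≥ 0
Minimize: z = 9y1 + 31y2 + 13y3

Subject to:
  C1: -y1 - 2y2 ≤ -9
  C2: -2y2 - y3 ≤ -3
  y1, y2, y3 ≥ 0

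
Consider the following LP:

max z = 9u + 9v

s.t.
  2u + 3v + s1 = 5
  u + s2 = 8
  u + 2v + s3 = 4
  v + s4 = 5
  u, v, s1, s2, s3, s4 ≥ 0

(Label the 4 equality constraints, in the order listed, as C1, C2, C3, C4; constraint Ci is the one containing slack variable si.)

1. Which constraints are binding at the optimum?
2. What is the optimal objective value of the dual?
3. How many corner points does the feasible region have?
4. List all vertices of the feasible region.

1. C1, v ≥ 0
2. 22.5 (by strong duality, equal to the primal optimum)
3. 3
4. (0, 0), (2.5, 0), (0, 1.667)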